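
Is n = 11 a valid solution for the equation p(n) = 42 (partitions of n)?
No

Reasoning: Pentagonal recurrence p(n) = p(n−1) + p(n−2) − p(n−5) − p(n−7) + …: p(11) = p(10) + p(9) − p(6) − p(4) = 42 + 30 − 11 − 5 = 56, which does not equal 42.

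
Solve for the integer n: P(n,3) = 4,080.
P(n,3) = n(n−1)(n−2) is increasing in n; n(n−1)(n−2) ≈ (n−1)^3 = 4,080 gives n ≈ 17.0. Check: P(15,3) = 2,730, P(16,3) = 3,360, P(17,3) = 4,080 ✓. So n = 17.
Final answer: 17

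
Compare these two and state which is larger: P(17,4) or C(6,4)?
P(17,4)

Reasoning: P(17,4)=57,120, C(6,4)=15.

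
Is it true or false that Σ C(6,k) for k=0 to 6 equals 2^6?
True

Explanation: Binomial theorem: Σ C(6,k) = (1+1)^6 = 2^6 = 64; RHS 2^6 = 64.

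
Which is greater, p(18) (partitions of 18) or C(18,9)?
C(18,9)
Pentagonal recurrence p(n) = p(n−1) + p(n−2) − p(n−5) − p(n−7) + …: p(18) = p(17) + p(16) − p(13) − p(11) + p(6) + p(3) = 297 + 231 − 101 − 56 + 11 + 3 = 385; C(18,9) = 48,620.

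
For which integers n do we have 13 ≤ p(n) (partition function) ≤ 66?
7, 8, 9, 10, 11

Reasoning: Tabulating p(n) via p(n) = p(n−1) + p(n−2) − p(n−5) − p(n−7) + …: p(6)=11; p(7)=15; p(8)=22; p(9)=30; p(10)=42; p(11)=56; p(12)=77. So valid n = 7, 8, 9, 10, 11.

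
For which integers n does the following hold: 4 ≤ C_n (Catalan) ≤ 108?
C_2=2; C_3=5; C_4=14; C_5=42; C_6=132. So valid n = 3, 4, 5.
Final answer: 3, 4, 5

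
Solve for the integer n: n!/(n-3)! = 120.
n!/(n-3)! = n×(n-1)×(n-2), a product of 3 consecutive integers ≈ (n−1)^3. 120^(1/3) + 1 ≈ 5.9; check n = 6: 6×5×4 = 120 ✓. So n = 6.
Final answer: 6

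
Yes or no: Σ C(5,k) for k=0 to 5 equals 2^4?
No

Working:
Binomial theorem: Σ C(5,k) = (1+1)^5 = 2^5 = 32; RHS 2^4 = 16.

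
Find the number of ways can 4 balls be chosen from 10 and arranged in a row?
5,040

P(10,4) = 10!/(10-4)! = 5,040.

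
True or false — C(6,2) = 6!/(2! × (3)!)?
False
The correct denominator is 2!×4!, giving C(6,2) = 15; the stated RHS is 6!/(2!×3!) = 60 ≠ 15, so the statement does not hold.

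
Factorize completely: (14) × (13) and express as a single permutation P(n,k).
Product of 2 consecutive descending integers starting at 14: P(14,2) = 14!/12! = 182.

Answer: P(14,2) = 14!/(12)!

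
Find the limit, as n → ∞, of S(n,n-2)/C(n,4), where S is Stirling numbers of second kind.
The leading term of S(n,n-2) as a polynomial in n is (3)!!·C(n,4), so the ratio → (3)!! = 3.

Answer: 3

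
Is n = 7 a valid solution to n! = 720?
No

Working:
7! = 7·6! = 7·720 = 5,040, which does not equal 720.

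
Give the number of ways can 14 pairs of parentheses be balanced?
2,674,440

Working:
Using the Catalan number formula: C_n = C(2n, n) / (n+1)
C_14 = C(28, 14) / (14+1)
     = 40116600 / 15
     = 2,674,440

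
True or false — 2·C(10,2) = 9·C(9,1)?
False

Reasoning: Absorption identity k·C(n,k) = n·C(n-1,k-1). LHS = 2·45 = 90; RHS = 9·9 = 81.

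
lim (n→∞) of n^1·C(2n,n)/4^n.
∞
C(2n,n) ~ 4^n/√(πn), so n^1·C(2n,n)/4^n ~ n^(1 − 1/2)/√π → ∞.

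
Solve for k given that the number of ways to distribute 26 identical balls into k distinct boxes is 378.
Stars and bars: the count is C(26+k−1, k−1), increasing in k. k=2: C(27,1) = 27, k=3: C(28,2) = 378 ✓. So k = 3.

Answer: 3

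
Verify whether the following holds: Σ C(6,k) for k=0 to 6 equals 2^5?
False
Binomial theorem: Σ C(6,k) = (1+1)^6 = 2^6 = 64; RHS 2^5 = 32.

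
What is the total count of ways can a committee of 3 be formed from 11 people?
165

C(11,3) = 11! / (3! × (11-3)!)
         = 11! / (3! × 8!)
         = 165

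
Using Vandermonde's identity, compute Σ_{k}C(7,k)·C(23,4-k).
= C(7+23,4) = C(30,4) = 27,405.

Answer: 27,405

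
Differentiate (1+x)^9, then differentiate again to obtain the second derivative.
72(1+x)^7

Explanation: First derivative: 9(1+x)^{8}. Second derivative: 9·8·(1+x)^{7} = 72(1+x)^{7}.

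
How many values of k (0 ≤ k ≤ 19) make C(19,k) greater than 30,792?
Row 19 is unimodal and symmetric about k=19/2. C(19,6)=27,132 ≤ 30,792; C(19,7)=50,388 > 30,792; by symmetry C(19,k) > 30,792 for k = 7..12. That's 12 - 7 + 1 = 6 values.
Final answer: 6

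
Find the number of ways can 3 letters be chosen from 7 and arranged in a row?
P(7,3) = 7!/(7-3)! = 210.

Answer: 210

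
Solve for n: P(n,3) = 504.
9

Working:
P(n,3) = n(n−1)(n−2) is increasing in n; n(n−1)(n−2) ≈ (n−1)^3 = 504 gives n ≈ 9.0. Check: P(7,3) = 210, P(8,3) = 336, P(9,3) = 504 ✓. So n = 9.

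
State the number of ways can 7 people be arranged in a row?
5,040

Explanation: Arrangements of 7 distinct objects: 7! = 5,040.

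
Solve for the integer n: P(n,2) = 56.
8

Reasoning: P(n,2) = n(n−1) is increasing in n; n(n−1) ≈ (n−0.5)^2 = 56 gives n ≈ 8.0. Check: P(6,2) = 30, P(7,2) = 42, P(8,2) = 56 ✓. So n = 8.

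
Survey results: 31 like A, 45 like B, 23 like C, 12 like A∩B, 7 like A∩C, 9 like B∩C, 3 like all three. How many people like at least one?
74
|A∪B∪C| = 31+45+23-12-7-9+3 = 74.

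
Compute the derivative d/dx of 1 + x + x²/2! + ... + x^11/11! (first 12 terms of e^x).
1 + x + x²/2! + ... + x^10/10!

Explanation: Differentiating term by term gives the first 11 terms of e^x.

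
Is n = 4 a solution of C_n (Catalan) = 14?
C_4 = C(8,4)/(4+1) = 70/5 = 14, which equals 14.

Answer: Yes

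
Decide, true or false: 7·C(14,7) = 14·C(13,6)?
Absorption identity k·C(n,k) = n·C(n-1,k-1). LHS = 7·3432 = 24,024; RHS = 14·1716 = 24,024.

Answer: True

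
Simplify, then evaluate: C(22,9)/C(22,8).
14/9

Explanation: C(n,k+1)/C(n,k) = (n−k)/(k+1). Here (22−8)/(8+1) = 14/9 = 14/9.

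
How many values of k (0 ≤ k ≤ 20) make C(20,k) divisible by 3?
12

Reasoning: Checking C(20,k) mod 3 for k = 0..20: divisible at k = 3, 4, 5, 6, 7, 8, 12, 13, 14, 15, 16, 17. That's 12 values.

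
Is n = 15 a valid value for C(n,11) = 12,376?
C(15,11) = 15·14·13·12·11·10·9·8·7·6·5/11! = 54,486,432,000/39,916,800 = 1,365, which does not equal 12,376.

Answer: No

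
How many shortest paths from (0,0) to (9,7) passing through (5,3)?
3,920

Working:
To (5,3): C(8,5)=56. From there: C(8,4)=70. Total: 3,920.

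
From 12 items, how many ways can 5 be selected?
792

Reasoning: C(12,5) = 12! / (5! × (12-5)!)
         = 12! / (5! × 7!)
         = 792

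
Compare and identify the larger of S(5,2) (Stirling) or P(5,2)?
S(5,2) = 2·S(4,2) + S(4,1) = 2·7 + 1 = 15; P(5,2) = 20.

Answer: P(5,2)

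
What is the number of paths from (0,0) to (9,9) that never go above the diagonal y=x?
4,862

Reasoning: Counted by the Catalan number C_9: C_9 = C(18,9)/(9+1) = 48,620/10 = 4,862.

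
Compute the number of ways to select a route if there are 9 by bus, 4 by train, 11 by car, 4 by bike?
By the addition principle: 9 + 4 + 11 + 4 = 28.
Final answer: 28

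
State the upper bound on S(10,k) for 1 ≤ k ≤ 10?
42,525
Row S(10,k) for k = 1..10 (via S(n,k) = k·S(n−1,k) + S(n−1,k−1)): 1, 511, 9,330, 34,105, 42,525, 22,827, 5,880, 750, 45, 1. The row is unimodal; maximum at k = 5: 42,525.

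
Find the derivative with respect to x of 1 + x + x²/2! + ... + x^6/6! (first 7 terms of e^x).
Differentiating term by term gives the first 6 terms of e^x.
Final answer: 1 + x + x²/2! + ... + x^5/5!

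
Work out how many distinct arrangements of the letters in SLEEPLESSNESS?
Word has 13 letters (S=5, L=2, E=4, P=1, N=1). Arrangements: 13!/Π(k!) = 1,081,080.

Answer: 1,081,080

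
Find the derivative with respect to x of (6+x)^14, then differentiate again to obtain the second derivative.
182(6+x)^12

Working:
First derivative: 14(6+x)^{13}. Second derivative: 14·13·(6+x)^{12} = 182(6+x)^{12}.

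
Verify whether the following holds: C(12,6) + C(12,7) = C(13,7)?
True
Pascal's identity: LHS = 924 + 792 = 1,716; RHS = C(13,7) = 1,716. Both sides agree, so the statement holds.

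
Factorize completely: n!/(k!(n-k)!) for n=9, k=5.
C(9,5) = 126

Explanation: This is the binomial coefficient C(9,5) = 126.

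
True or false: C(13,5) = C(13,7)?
False
C(13,5) = 1,287 but C(13,7) = 1,716; symmetry gives C(13,5) = C(13,8), not C(13,7).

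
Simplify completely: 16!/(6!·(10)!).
8,008

This is C(16,6) = 8,008.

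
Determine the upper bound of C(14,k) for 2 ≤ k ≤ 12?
C(14,k) is maximised at the centre of the row: C(14,7) = 3,432.

Answer: 3,432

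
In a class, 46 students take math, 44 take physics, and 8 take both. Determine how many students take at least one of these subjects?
82

|A∪B| = |A|+|B|-|A∩B| = 46+44-8 = 82.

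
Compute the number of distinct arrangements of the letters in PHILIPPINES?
1,108,800

Solution: Word has 11 letters (P=3, H=1, I=3, L=1, N=1, E=1, S=1). Arrangements: 11!/Π(k!) = 1,108,800.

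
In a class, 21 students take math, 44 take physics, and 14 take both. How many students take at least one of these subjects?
51

Explanation: |A∪B| = |A|+|B|-|A∩B| = 21+44-14 = 51.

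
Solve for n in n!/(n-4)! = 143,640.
21

Explanation: n!/(n-4)! = n×(n-1)×(n-2)×(n-3), a product of 4 consecutive integers ≈ (n−1.5)^4. 143,640^(1/4) + 1.5 ≈ 21.0; check n = 21: 21×20×19×18 = 143,640 ✓. So n = 21.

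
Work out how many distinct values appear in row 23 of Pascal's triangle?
12

Explanation: Row 23 has entries C(23,0)..C(23,23); by symmetry C(23,k)=C(23,23-k), giving 12 distinct values.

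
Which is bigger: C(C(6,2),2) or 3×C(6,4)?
C(C(6,2),2)

C(C(6,2),2)=105, 3×C(6,4)=45.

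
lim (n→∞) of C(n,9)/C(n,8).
∞

Reasoning: C(n,9)/C(n,8) = (n-8)/9 → ∞ as n → ∞.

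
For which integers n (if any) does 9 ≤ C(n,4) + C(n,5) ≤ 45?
6

Explanation: C(5,4)+C(5,5)=6; C(6,4)+C(6,5)=21; C(7,4)+C(7,5)=56. So valid n = 6.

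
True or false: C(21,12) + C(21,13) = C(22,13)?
True
Pascal's identity C(n,k) + C(n,k+1) = C(n+1,k+1): 293,930 + 203,490 = 497,420 = C(22,13).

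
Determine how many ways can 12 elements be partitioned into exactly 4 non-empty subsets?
611,501

Working:
This equals S(12,4), the Stirling number of the 2nd kind.
Using the Stirling recurrence: S(n,k) = k·S(n-1,k) + S(n-1,k-1)
S(12,4) = 4·S(11,4) + S(11,3)
         = 4·145750 + 28501
         = 583000 + 28501
         = 611,501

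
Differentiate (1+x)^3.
Using the power rule: d/dx (1+x)^3 = 3(1+x)^{2}.

Answer: 3(1+x)^2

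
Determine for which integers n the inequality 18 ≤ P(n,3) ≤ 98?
4, 5

Solution: P(3,3)=6; P(4,3)=24; P(5,3)=60; P(6,3)=120. So valid n = 4, 5.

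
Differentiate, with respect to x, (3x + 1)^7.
21(3x + 1)^6

Solution: Chain rule: 7(3x+1)^{6} × 3 = 21(3x+1)^{6}.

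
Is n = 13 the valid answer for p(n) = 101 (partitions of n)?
Yes

Explanation: Pentagonal recurrence p(n) = p(n−1) + p(n−2) − p(n−5) − p(n−7) + …: p(13) = p(12) + p(11) − p(8) − p(6) + p(1) = 77 + 56 − 22 − 11 + 1 = 101, which equals 101.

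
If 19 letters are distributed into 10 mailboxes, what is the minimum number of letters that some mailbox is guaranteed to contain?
2
Pigeonhole: ⌈19/10⌉ = 2.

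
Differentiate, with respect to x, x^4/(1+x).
(4x^3(1+x) - x^4)/(1+x)²

Solution: Quotient rule: [4x^{3}(1+x) - x^4]/(1+x)².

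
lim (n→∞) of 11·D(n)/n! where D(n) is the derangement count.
11/e

Working:
D(n)/n! → 1/e, so 11·D(n)/n! → 11/e.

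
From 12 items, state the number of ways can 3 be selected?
220

Solution: C(12,3) = 12! / (3! × (12-3)!)
         = 12! / (3! × 9!)
         = 220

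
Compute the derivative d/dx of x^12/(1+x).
(12x^11(1+x) - x^12)/(1+x)²

Quotient rule: [12x^{11}(1+x) - x^12]/(1+x)².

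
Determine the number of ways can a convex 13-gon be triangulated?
58,786

Using the Catalan number formula: C_n = C(2n, n) / (n+1)
C_11 = C(22, 11) / (11+1)
     = 705432 / 12
     = 58,786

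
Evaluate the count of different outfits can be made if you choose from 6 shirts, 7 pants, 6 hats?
252

Working:
By the multiplication principle: 6 × 7 × 6 = 252.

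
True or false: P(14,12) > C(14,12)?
True

Explanation: P(14,12) = 43,589,145,600 and C(14,12) = 91; P(n,r) = r! × C(n,r) so P > C whenever r ≥ 2.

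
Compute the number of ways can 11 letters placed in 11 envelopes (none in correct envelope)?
14,684,570

Explanation: Using D(n) = (n-1)[D(n-1) + D(n-2)]:
D(11) = (11-1) × [D(10) + D(9)]
      = 10 × [1334961 + 133496]
      = 10 × 1468457
      = 14,684,570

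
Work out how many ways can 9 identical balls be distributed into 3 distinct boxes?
55

Explanation: C(9+3-1, 3-1) = C(11, 2) = 55.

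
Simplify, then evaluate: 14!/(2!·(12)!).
91
This is C(14,2) = 91.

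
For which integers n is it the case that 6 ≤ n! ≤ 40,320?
3, 4, 5, 6, 7, 8

Solution: n! is strictly increasing; 3! = 6 and 8! = 40,320, so valid n = 3, 4, 5, 6, 7, 8.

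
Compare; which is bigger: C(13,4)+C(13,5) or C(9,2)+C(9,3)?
C(13,4)+C(13,5)
First=2,002, Second=120.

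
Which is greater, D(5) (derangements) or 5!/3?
D(5)

Explanation: D(5) = (5-1)·[D(4) + D(3)] = 4·[9 + 2] = 44; 5!/3 = 120/3 = 40.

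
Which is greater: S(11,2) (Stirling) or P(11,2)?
S(11,2)

Reasoning: S(11,2) = 2·S(10,2) + S(10,1) = 2·511 + 1 = 1,023; P(11,2) = 110.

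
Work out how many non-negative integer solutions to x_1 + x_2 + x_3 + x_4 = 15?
C(15+4-1, 4-1) = 816.
Final answer: 816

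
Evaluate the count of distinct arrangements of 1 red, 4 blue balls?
5

Solution: Multinomial: 5!/(1! × 4!) = 5.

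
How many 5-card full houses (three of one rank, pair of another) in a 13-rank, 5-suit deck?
15,600
Triple rank: 13. Triple suits: C(5,3)=10. Pair rank: 12. Pair suits: C(5,2)=10. Total: 15,600.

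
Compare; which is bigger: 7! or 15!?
7!=5,040, 15!=1,307,674,368,000. 15! > 7!.

Answer: 15!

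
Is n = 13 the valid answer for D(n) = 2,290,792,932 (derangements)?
Yes

D(13) = (13-1)·[D(12) + D(11)] = 12·[176,214,841 + 14,684,570] = 2,290,792,932, which equals 2,290,792,932.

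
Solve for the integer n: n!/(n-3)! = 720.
10
n!/(n-3)! = n×(n-1)×(n-2), a product of 3 consecutive integers ≈ (n−1)^3. 720^(1/3) + 1 ≈ 10.0; check n = 10: 10×9×8 = 720 ✓. So n = 10.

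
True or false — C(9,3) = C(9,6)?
Symmetry C(n,k) = C(n,n-k): C(9,3) = 84 and C(9,6) = 84. Both sides agree, so the statement holds.
Final answer: True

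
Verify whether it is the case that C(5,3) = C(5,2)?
True

Reasoning: Symmetry C(n,k) = C(n,n-k): C(5,3) = 10 and C(5,2) = 10. Both sides agree, so the statement holds.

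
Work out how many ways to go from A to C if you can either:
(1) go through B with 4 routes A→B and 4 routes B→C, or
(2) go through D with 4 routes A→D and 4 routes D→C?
32

Route via B: 4×4=16. Route via D: 4×4=16. Total: 32.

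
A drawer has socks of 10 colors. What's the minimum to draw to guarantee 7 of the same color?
61

Working:
Worst case: 6 of each = 60. One more: 61.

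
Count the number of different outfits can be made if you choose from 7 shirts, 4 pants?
By the multiplication principle: 7 × 4 = 28.

Answer: 28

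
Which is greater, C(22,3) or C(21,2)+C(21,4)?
C(22,3)=1,540; C(21,2)+C(21,4)=210+5,985=6,195.

Answer: C(21,2)+C(21,4)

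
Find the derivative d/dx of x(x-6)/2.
d/dx[(x-0)(x-6)] = (x-6) + (x-0) = 2x - 6. Dividing by 2 gives (2x - 6)/2.
Final answer: (2x - 6)/2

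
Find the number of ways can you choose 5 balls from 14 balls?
C(14,5) = 14! / (5! × (14-5)!)
         = 14! / (5! × 9!)
         = 2,002
Final answer: 2,002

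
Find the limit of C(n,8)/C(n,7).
∞

Explanation: C(n,8)/C(n,7) = (n-7)/8 → ∞ as n → ∞.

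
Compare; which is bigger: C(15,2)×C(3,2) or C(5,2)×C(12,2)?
C(15,2)×C(3,2)=315, C(5,2)×C(12,2)=660.
Final answer: C(5,2)×C(12,2)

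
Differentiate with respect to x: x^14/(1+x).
(14x^13(1+x) - x^14)/(1+x)²

Solution: Quotient rule: [14x^{13}(1+x) - x^14]/(1+x)².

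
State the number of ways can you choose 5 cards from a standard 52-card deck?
2,598,960

Explanation: C(52,5) = 2,598,960.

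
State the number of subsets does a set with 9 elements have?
512

Reasoning: Each element can be included or excluded: 2^9 = 512.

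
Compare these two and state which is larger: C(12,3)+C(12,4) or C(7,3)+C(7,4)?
First=715, Second=70.
Final answer: C(12,3)+C(12,4)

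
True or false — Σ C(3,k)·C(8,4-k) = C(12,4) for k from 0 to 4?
False

Vandermonde's identity gives C(11,4) = 330; RHS C(12,4) = 495.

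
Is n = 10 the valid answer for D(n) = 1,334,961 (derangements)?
Yes

Working:
D(10) = (10-1)·[D(9) + D(8)] = 9·[133,496 + 14,833] = 1,334,961, which equals 1,334,961.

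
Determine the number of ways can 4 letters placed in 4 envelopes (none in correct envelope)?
9

Using D(n) = (n-1)[D(n-1) + D(n-2)]:
D(4) = (4-1) × [D(3) + D(2)]
      = 3 × [2 + 1]
      = 3 × 3
      = 9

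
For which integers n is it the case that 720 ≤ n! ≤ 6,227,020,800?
6, 7, 8, 9, 10, 11, 12, 13

n! is strictly increasing; 6! = 720 and 13! = 6,227,020,800, so valid n = 6, 7, 8, 9, 10, 11, 12, 13.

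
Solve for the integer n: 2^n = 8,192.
8,192 = 1,024 × 8 = 2^10 × 2^3 = 2^13, so n = 13.

Answer: 13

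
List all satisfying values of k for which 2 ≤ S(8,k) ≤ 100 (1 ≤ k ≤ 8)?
7

Reasoning: S(8,1)=1; S(8,2)=127; S(8,3)=966; S(8,4)=1,701; S(8,5)=1,050; S(8,6)=266; S(8,7)=28; S(8,8)=1. So valid k = 7.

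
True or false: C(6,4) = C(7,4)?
LHS = C(6,4) = 15; RHS = C(7,4) = 35. 15 ≠ 35, so the statement does not hold.
Final answer: False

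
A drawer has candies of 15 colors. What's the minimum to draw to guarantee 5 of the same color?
Worst case: 4 of each = 60. One more: 61.

Answer: 61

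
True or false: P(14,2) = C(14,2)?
False
P(14,2) = 182 and C(14,2) = 91; P(n,r) = r! × C(n,r) so P > C whenever r ≥ 2.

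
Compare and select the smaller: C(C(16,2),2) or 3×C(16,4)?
C(C(16,2),2)=7,140, 3×C(16,4)=5,460.

Answer: 3×C(16,4)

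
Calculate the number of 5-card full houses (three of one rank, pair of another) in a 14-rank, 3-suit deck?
546

Working:
Triple rank: 14. Triple suits: C(3,3)=1. Pair rank: 13. Pair suits: C(3,2)=3. Total: 546.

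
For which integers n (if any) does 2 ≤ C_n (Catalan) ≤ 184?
2, 3, 4, 5, 6
C_1=1; C_2=2; C_3=5; C_4=14; C_5=42; C_6=132; C_7=429. So valid n = 2, 3, 4, 5, 6.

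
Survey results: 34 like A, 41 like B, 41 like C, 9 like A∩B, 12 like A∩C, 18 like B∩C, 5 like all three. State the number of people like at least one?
82

|A∪B∪C| = 34+41+41-9-12-18+5 = 82.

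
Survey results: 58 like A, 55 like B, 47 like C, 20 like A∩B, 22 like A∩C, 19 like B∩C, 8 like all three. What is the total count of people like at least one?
107

Explanation: |A∪B∪C| = 58+55+47-20-22-19+8 = 107.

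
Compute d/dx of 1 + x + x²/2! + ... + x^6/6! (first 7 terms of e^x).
Differentiating term by term gives the first 6 terms of e^x.
Final answer: 1 + x + x²/2! + ... + x^5/5!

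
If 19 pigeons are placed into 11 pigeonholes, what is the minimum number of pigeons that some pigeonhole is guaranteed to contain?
2

Solution: Pigeonhole: ⌈19/11⌉ = 2.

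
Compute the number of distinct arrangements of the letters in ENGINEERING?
Word has 11 letters (E=3, N=3, G=2, I=2, R=1). Arrangements: 11!/Π(k!) = 277,200.
Final answer: 277,200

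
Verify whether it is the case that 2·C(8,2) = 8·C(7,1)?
True
Absorption identity k·C(n,k) = n·C(n-1,k-1). LHS = 2·28 = 56; RHS = 8·7 = 56.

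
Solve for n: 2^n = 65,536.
16

Working:
65,536 = 1,024 × 64 = 2^10 × 2^6 = 2^16, so n = 16.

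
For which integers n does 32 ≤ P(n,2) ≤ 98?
P(6,2)=30; P(7,2)=42; P(8,2)=56; P(9,2)=72; P(10,2)=90; P(11,2)=110. So valid n = 7, 8, 9, 10.
Final answer: 7, 8, 9, 10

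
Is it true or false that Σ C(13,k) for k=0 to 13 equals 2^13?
True

Solution: Binomial theorem: Σ C(13,k) = (1+1)^13 = 2^13 = 8,192; RHS 2^13 = 8,192.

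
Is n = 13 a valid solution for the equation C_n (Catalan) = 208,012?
No

Explanation: C_13 = C(26,13)/(13+1) = 10,400,600/14 = 742,900, which does not equal 208,012.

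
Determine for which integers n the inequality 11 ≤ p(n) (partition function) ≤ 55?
6, 7, 8, 9, 10

Solution: Tabulating p(n) via p(n) = p(n−1) + p(n−2) − p(n−5) − p(n−7) + …: p(5)=7; p(6)=11; p(7)=15; p(8)=22; p(9)=30; p(10)=42; p(11)=56. So valid n = 6, 7, 8, 9, 10.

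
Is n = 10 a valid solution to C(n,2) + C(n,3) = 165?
C(10,2) + C(10,3) = 45 + 120 = 165, which equals 165.

Answer: Yes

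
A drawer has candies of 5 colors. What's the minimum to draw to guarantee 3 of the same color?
11

Solution: Worst case: 2 of each = 10. One more: 11.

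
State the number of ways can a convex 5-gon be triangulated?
Using the Catalan number formula: C_n = C(2n, n) / (n+1)
C_3 = C(6, 3) / (3+1)
     = 20 / 4
     = 5
Final answer: 5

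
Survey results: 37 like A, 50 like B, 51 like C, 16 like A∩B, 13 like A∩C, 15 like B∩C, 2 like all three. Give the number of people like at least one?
96

Solution: |A∪B∪C| = 37+50+51-16-13-15+2 = 96.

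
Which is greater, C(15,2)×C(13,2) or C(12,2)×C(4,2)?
C(15,2)×C(13,2)

Working:
C(15,2)×C(13,2)=8,190, C(12,2)×C(4,2)=396.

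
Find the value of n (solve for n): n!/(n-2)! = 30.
6
n!/(n-2)! = n×(n-1), a product of 2 consecutive integers ≈ (n−0.5)^2. 30^(1/2) + 0.5 ≈ 6.0; check n = 6: 6×5 = 30 ✓. So n = 6.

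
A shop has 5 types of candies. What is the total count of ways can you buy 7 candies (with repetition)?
Stars and bars: C(7+5-1, 7) = C(11, 7) = 330.
Final answer: 330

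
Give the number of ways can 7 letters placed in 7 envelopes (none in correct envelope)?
1,854

Solution: Using D(n) = (n-1)[D(n-1) + D(n-2)]:
D(7) = (7-1) × [D(6) + D(5)]
      = 6 × [265 + 44]
      = 6 × 309
      = 1,854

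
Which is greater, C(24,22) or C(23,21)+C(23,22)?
By Pascal's identity: C(24,22) = C(23,21)+C(23,22) = 276. Equal.

Answer: Equal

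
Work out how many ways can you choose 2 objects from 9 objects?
C(9,2) = 9! / (2! × (9-2)!)
         = 9! / (2! × 7!)
         = 36

Answer: 36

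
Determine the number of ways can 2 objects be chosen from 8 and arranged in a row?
56

P(8,2) = 8!/(8-2)! = 56.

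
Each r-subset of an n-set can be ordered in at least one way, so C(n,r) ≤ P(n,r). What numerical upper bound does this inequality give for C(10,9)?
3,628,800

Working:
P(10,9) = 10·9·8·7·6·5·4·3·2 = 3,628,800, so C(10,9) ≤ 3,628,800. (The bound is loose by a factor of 9! = 362,880: C(10,9) = 3,628,800/362,880 = 10.)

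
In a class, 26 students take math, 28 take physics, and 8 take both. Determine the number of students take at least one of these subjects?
46

Explanation: |A∪B| = |A|+|B|-|A∩B| = 26+28-8 = 46.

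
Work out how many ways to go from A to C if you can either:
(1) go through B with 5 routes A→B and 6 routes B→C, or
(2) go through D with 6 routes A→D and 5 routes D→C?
60

Route via B: 5×6=30. Route via D: 6×5=30. Total: 60.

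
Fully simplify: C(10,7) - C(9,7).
84

Reasoning: C(10,7) - C(9,7) = C(9,6) = 84.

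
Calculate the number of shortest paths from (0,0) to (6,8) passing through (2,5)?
735

Explanation: To (2,5): C(7,2)=21. From there: C(7,4)=35. Total: 735.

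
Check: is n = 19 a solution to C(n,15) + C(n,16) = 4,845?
Yes

Working:
C(19,15) + C(19,16) = 3,876 + 969 = 4,845, which equals 4,845.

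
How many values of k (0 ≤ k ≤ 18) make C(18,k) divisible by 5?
3

Working:
Checking C(18,k) mod 5 for k = 0..18: divisible at k = 4, 9, 14. That's 3 values.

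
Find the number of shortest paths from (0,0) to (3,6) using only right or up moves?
84

Reasoning: Choose 3 rights from 9 moves: C(9,3) = 84.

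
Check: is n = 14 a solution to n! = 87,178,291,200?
Yes

14! = 14·13! = 14·6,227,020,800 = 87,178,291,200, which equals 87,178,291,200.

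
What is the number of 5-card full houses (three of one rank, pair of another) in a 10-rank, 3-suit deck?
Triple rank: 10. Triple suits: C(3,3)=1. Pair rank: 9. Pair suits: C(3,2)=3. Total: 270.
Final answer: 270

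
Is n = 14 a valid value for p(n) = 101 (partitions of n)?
No

Reasoning: Pentagonal recurrence p(n) = p(n−1) + p(n−2) − p(n−5) − p(n−7) + …: p(14) = p(13) + p(12) − p(9) − p(7) + p(2) = 101 + 77 − 30 − 15 + 2 = 135, which does not equal 101.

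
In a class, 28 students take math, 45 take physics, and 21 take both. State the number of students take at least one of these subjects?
52

Explanation: |A∪B| = |A|+|B|-|A∩B| = 28+45-21 = 52.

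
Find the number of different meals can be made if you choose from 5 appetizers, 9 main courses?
45

Explanation: By the multiplication principle: 5 × 9 = 45.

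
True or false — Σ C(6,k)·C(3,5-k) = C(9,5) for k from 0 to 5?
True

Vandermonde's identity gives C(9,5) = 126; RHS C(9,5) = 126.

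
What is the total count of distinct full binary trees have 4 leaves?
5

Working:
Using the Catalan number formula: C_n = C(2n, n) / (n+1)
C_3 = C(6, 3) / (3+1)
     = 20 / 4
     = 5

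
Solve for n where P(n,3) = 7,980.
P(n,3) = n(n−1)(n−2) is increasing in n; n(n−1)(n−2) ≈ (n−1)^3 = 7,980 gives n ≈ 21.0. Check: P(19,3) = 5,814, P(20,3) = 6,840, P(21,3) = 7,980 ✓. So n = 21.
Final answer: 21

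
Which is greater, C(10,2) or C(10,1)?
C(10,2)

Solution: C(10,2)=45, C(10,1)=10.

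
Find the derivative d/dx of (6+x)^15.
Using the power rule: d/dx (6+x)^15 = 15(6+x)^{14}.
Final answer: 15(6+x)^14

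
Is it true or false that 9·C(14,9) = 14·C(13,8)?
True

Reasoning: Absorption identity k·C(n,k) = n·C(n-1,k-1). LHS = 9·2002 = 18,018; RHS = 14·1287 = 18,018.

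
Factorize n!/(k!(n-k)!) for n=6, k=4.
C(6,4) = 15

Solution: This is the binomial coefficient C(6,4) = 15.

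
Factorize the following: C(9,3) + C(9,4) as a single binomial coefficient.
By Pascal's identity: C(9,3) + C(9,4) = C(10,4) = 210.
Final answer: C(10,4)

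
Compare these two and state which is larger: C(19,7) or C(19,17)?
C(19,7)=50,388, C(19,17)=171.

Answer: C(19,7)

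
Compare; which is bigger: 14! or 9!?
14!

Solution: 14!=87,178,291,200, 9!=362,880. 14! > 9!.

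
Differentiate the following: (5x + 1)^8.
40(5x + 1)^7

Chain rule: 8(5x+1)^{7} × 5 = 40(5x+1)^{7}.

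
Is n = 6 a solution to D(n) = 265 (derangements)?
Yes

Solution: D(6) = (6-1)·[D(5) + D(4)] = 5·[44 + 9] = 265, which equals 265.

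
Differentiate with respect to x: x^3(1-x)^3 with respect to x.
3x^2(1-x)^3 - 3x^3(1-x)^2

Explanation: Product rule: 3x^{2}(1-x)^{3} + x^3·(-3)(1-x)^{2}.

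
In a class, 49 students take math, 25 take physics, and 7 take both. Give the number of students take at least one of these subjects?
|A∪B| = |A|+|B|-|A∩B| = 49+25-7 = 67.

Answer: 67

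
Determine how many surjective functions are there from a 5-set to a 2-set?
30

Solution: Onto functions = 2! × S(5,2)
First compute S(5,2) via recurrence:
Using the Stirling recurrence: S(n,k) = k·S(n-1,k) + S(n-1,k-1)
S(5,2) = 2·S(4,2) + S(4,1)
         = 2·7 + 1
         = 14 + 1
         = 15
Then: 2 × 15 = 30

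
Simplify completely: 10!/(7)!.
720

Solution: This equals 10×9×8 = 720.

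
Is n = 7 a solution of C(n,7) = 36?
No
C(7,7) = 7·6·5·4·3·2·1/7! = 5,040/5,040 = 1, which does not equal 36.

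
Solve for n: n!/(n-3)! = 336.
8

Explanation: n!/(n-3)! = n×(n-1)×(n-2), a product of 3 consecutive integers ≈ (n−1)^3. 336^(1/3) + 1 ≈ 8.0; check n = 8: 8×7×6 = 336 ✓. So n = 8.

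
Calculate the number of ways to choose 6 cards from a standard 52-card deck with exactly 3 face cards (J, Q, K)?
12 face cards and 40 non-face cards: C(12,3) × C(40,3) = 220 × 9,880 = 2,173,600.

Answer: 2,173,600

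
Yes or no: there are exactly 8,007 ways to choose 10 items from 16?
C(16,10) = 8,008 ≠ 8007.
Final answer: No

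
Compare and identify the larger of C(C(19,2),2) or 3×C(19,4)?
C(C(19,2),2)=14,535, 3×C(19,4)=11,628.
Final answer: C(C(19,2),2)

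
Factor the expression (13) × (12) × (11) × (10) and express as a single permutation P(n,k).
P(13,4) = 13!/(9)!

Explanation: Product of 4 consecutive descending integers starting at 13: P(13,4) = 13!/9! = 17,160.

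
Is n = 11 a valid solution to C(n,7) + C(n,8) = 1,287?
No

Reasoning: C(11,7) + C(11,8) = 330 + 165 = 495, which does not equal 1,287.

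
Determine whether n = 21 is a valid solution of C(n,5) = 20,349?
C(21,5) = 21·20·19·18·17/5! = 2,441,880/120 = 20,349, which equals 20,349.
Final answer: Yes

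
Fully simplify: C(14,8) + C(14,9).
5,005

Solution: By Pascal's identity: C(15,9) = 5,005.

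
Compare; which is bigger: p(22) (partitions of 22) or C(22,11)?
C(22,11)

Reasoning: Pentagonal recurrence p(n) = p(n−1) + p(n−2) − p(n−5) − p(n−7) + …: p(22) = p(21) + p(20) − p(17) − p(15) + p(10) + p(7) − p(0) = 792 + 627 − 297 − 176 + 42 + 15 − 1 = 1,002; C(22,11) = 705,432.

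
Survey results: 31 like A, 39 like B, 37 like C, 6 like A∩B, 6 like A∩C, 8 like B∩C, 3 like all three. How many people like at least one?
90
|A∪B∪C| = 31+39+37-6-6-8+3 = 90.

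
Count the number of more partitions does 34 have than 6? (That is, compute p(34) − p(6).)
12,299
Pentagonal recurrence p(n) = p(n−1) + p(n−2) − p(n−5) − p(n−7) + …: p(34) = p(33) + p(32) − p(29) − p(27) + p(22) + p(19) − p(12) − p(8) = 10,143 + 8,349 − 4,565 − 3,010 + 1,002 + 490 − 77 − 22 = 12,310.
p(6) = p(5) + p(4) − p(1) = 7 + 5 − 1 = 11.
Difference = 12,310 − 11 = 12,299.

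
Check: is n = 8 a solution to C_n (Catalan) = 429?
C_8 = C(16,8)/(8+1) = 12,870/9 = 1,430, which does not equal 429.
Final answer: No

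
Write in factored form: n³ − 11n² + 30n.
n(n − 5)(n − 6)

Explanation: n³ − 11n² + 30n = n(n² − 11n + 30) = n(n − 5)(n − 6).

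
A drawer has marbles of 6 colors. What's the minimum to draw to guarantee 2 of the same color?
7

Explanation: Worst case: 1 of each = 6. One more: 7.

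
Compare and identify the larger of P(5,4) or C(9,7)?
P(5,4)
P(5,4)=120, C(9,7)=36.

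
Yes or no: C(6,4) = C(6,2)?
Yes

Solution: Symmetry C(n,k) = C(n,n-k): C(6,4) = 15 and C(6,2) = 15. Both sides agree, so the statement holds.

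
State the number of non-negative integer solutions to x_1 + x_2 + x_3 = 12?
91

C(12+3-1, 3-1) = 91.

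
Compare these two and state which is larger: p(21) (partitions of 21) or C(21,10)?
C(21,10)

Working:
Pentagonal recurrence p(n) = p(n−1) + p(n−2) − p(n−5) − p(n−7) + …: p(21) = p(20) + p(19) − p(16) − p(14) + p(9) + p(6) = 627 + 490 − 231 − 135 + 30 + 11 = 792; C(21,10) = 352,716.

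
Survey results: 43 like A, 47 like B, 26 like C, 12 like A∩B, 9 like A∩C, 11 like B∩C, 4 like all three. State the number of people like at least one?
88
|A∪B∪C| = 43+47+26-12-9-11+4 = 88.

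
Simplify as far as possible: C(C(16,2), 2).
C(16,2) = 120, then C(120, 2) = 7,140.
Final answer: 7,140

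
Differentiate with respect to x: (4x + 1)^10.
40(4x + 1)^9

Working:
Chain rule: 10(4x+1)^{9} × 4 = 40(4x+1)^{9}.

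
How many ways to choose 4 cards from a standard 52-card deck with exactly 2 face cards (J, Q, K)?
51,480

Solution: 12 face cards and 40 non-face cards: C(12,2) × C(40,2) = 66 × 780 = 51,480.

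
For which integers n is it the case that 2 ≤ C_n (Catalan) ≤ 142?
2, 3, 4, 5, 6

C_1=1; C_2=2; C_3=5; C_4=14; C_5=42; C_6=132; C_7=429. So valid n = 2, 3, 4, 5, 6.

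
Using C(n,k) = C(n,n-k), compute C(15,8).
6,435

Solution: C(15,8) = C(15,7) = 6,435.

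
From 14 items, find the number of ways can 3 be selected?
C(14,3) = 14! / (3! × (14-3)!)
         = 14! / (3! × 11!)
         = 364

Answer: 364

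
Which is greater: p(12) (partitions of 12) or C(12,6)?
C(12,6)

Working:
Pentagonal recurrence p(n) = p(n−1) + p(n−2) − p(n−5) − p(n−7) + …: p(12) = p(11) + p(10) − p(7) − p(5) + p(0) = 56 + 42 − 15 − 7 + 1 = 77; C(12,6) = 924.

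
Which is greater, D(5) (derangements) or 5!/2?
5!/2

D(5) = (5-1)·[D(4) + D(3)] = 4·[9 + 2] = 44; 5!/2 = 120/2 = 60.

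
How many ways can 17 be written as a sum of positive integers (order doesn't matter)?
297

Explanation: Pentagonal recurrence p(n) = p(n−1) + p(n−2) − p(n−5) − p(n−7) + …: p(17) = p(16) + p(15) − p(12) − p(10) + p(5) + p(2) = 231 + 176 − 77 − 42 + 7 + 2 = 297.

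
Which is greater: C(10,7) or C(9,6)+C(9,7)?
Equal

Working:
By Pascal's identity: C(10,7) = C(9,6)+C(9,7) = 120. Equal.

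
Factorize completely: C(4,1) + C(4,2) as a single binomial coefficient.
C(5,2)

Reasoning: By Pascal's identity: C(4,1) + C(4,2) = C(5,2) = 10.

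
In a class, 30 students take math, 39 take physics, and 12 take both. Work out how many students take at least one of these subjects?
57

Solution: |A∪B| = |A|+|B|-|A∩B| = 30+39-12 = 57.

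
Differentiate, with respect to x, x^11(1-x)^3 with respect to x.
11x^10(1-x)^3 - 3x^11(1-x)^2

Working:
Product rule: 11x^{10}(1-x)^{3} + x^11·(-3)(1-x)^{2}.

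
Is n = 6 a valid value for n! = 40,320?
6! = 6·5! = 6·120 = 720, which does not equal 40,320.
Final answer: No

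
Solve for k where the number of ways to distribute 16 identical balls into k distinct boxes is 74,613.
7

Reasoning: Stars and bars: the count is C(16+k−1, k−1), increasing in k. k=5: C(20,4) = 4,845, k=6: C(21,5) = 20,349, k=7: C(22,6) = 74,613 ✓. So k = 7.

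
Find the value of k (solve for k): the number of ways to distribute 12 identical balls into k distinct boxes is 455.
4

Stars and bars: the count is C(12+k−1, k−1), increasing in k. k=2: C(13,1) = 13, k=3: C(14,2) = 91, k=4: C(15,3) = 455 ✓. So k = 4.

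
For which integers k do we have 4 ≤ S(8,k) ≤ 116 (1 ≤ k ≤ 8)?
7

Solution: S(8,1)=1; S(8,2)=127; S(8,3)=966; S(8,4)=1,701; S(8,5)=1,050; S(8,6)=266; S(8,7)=28; S(8,8)=1. So valid k = 7.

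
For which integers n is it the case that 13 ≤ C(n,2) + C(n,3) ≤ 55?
5, 6

Explanation: C(4,2)+C(4,3)=10; C(5,2)+C(5,3)=20; C(6,2)+C(6,3)=35; C(7,2)+C(7,3)=56. So valid n = 5, 6.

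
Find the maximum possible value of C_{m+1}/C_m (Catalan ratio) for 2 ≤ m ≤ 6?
C_{m+1}/C_m = 2(2m+1)/(m+2), which increases with m. Maximum at m = 6: 2·13/8 = 13/4.
Final answer: 13/4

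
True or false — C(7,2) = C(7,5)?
True

Solution: Symmetry C(n,k) = C(n,n-k): C(7,2) = 21 and C(7,5) = 21. Both sides agree, so the statement holds.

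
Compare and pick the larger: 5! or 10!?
10!

Reasoning: 5!=120, 10!=3,628,800. 10! > 5!.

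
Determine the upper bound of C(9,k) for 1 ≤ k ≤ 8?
126

C(9,k) is maximised at the centre of the row: C(9,4) = 126.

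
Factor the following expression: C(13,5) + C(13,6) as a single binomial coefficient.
C(14,6)

Explanation: By Pascal's identity: C(13,5) + C(13,6) = C(14,6) = 3,003.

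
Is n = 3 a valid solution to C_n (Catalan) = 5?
Yes

Solution: C_3 = C(6,3)/(3+1) = 20/4 = 5, which equals 5.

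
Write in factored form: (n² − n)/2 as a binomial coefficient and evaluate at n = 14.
(n² − n)/2 = n(n−1)/2 = C(n,2). At n = 14: C(14,2) = 91.

Answer: C(n,2); C(14,2) = 91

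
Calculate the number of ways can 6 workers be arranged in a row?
720
Arrangements of 6 distinct objects: 6! = 720.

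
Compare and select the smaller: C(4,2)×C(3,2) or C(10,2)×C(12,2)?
C(4,2)×C(3,2)=18, C(10,2)×C(12,2)=2,970.
Final answer: C(4,2)×C(3,2)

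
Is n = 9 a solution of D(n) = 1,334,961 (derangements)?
No
D(9) = (9-1)·[D(8) + D(7)] = 8·[14,833 + 1,854] = 133,496, which does not equal 1,334,961.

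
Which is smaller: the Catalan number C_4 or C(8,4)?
C_4

Reasoning: C_4 = C(8,4)/(4+1) = 70/5 = 14; C(8,4) = 70.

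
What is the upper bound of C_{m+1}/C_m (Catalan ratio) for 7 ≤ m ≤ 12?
C_{m+1}/C_m = 2(2m+1)/(m+2), which increases with m. Maximum at m = 12: 2·25/14 = 25/7.
Final answer: 25/7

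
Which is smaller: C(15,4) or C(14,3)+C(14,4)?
Equal

Explanation: By Pascal's identity: C(15,4) = C(14,3)+C(14,4) = 1,365. Equal.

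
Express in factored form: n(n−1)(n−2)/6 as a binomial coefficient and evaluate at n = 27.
C(n,3); C(27,3) = 2,925

Reasoning: n(n−1)(n−2)/6 = n!/(3!(n−3)!) = C(n,3). At n = 27: C(27,3) = 2,925.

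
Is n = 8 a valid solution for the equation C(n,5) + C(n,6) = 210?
No

Working:
C(8,5) + C(8,6) = 56 + 28 = 84, which does not equal 210.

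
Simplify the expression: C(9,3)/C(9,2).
7/3

Working:
C(n,k+1)/C(n,k) = (n−k)/(k+1). Here (9−2)/(2+1) = 7/3 = 7/3.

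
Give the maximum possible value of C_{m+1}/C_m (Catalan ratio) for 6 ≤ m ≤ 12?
25/7

Explanation: C_{m+1}/C_m = 2(2m+1)/(m+2), which increases with m. Maximum at m = 12: 2·25/14 = 25/7.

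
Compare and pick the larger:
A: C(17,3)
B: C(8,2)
A

Explanation: A=C(17,3)=680, B=C(8,2)=28.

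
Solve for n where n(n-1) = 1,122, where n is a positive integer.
n² − n − 1,122 = 0, so n = (1 ± √(1 + 4·1,122))/2 = (1 ± √4,489)/2 = (1 ± 67)/2, i.e. n = 34 or n = -33. Taking the positive root, n = 34 (check: 34×33 = 1,122).

Answer: 34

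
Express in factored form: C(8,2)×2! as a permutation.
P(8,2)

Explanation: C(8,2)×2! = [8!/(2!(6)!)]×2! = 8!/(6)! = P(8,2) = 56.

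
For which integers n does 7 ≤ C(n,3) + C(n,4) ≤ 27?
5

Reasoning: C(4,3)+C(4,4)=5; C(5,3)+C(5,4)=15; C(6,3)+C(6,4)=35. So valid n = 5.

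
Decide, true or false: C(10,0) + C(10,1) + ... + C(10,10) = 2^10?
Binomial theorem with x = y = 1: Σ C(10,i) = (1+1)^10 = 2^10 = 1,024. The statement holds.
Final answer: True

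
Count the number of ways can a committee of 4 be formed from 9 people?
C(9,4) = 9! / (4! × (9-4)!)
         = 9! / (4! × 5!)
         = 126

Answer: 126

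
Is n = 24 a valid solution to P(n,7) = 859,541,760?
No

P(24,7) = 24·23·22·21·20·19·18 = 1,744,364,160, which does not equal 859,541,760.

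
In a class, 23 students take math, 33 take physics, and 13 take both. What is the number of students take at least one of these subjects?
43

Reasoning: |A∪B| = |A|+|B|-|A∩B| = 23+33-13 = 43.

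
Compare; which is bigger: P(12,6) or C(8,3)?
P(12,6)
P(12,6)=665,280, C(8,3)=56.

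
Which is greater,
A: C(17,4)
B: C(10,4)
A=C(17,4)=2,380, B=C(10,4)=210.
Final answer: A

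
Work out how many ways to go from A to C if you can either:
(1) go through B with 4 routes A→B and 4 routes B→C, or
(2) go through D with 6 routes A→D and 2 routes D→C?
28

Reasoning: Route via B: 4×4=16. Route via D: 6×2=12. Total: 28.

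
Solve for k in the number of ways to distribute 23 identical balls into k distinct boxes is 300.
Stars and bars: the count is C(23+k−1, k−1), increasing in k. k=2: C(24,1) = 24, k=3: C(25,2) = 300 ✓. So k = 3.
Final answer: 3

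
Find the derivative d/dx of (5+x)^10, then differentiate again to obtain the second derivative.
90(5+x)^8

Solution: First derivative: 10(5+x)^{9}. Second derivative: 10·9·(5+x)^{8} = 90(5+x)^{8}.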